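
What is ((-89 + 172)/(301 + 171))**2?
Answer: 6889/222784 ≈ 0.030922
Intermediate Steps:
((-89 + 172)/(301 + 171))**2 = (83/472)**2 = 6889/222784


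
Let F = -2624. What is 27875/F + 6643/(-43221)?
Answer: -1222216607/113411904 ≈ -10.777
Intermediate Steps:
27875/F + 6643/(-43221) = 27875/(-2624) + 6643/(-43221) = 27875*(-1/2624) + 6643*(-1/43221) = -27875/2624 - 6643/43221 = -1222216607/113411904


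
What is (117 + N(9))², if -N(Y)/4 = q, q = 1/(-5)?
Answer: 346921/25 ≈ 13877.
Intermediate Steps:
q = -⅕ ≈ -0.20000
N(Y) = ⅘ (N(Y) = -4*(-⅕) = ⅘)
(117 + N(9))² = (117 + ⅘)² = (589/5)² = 346921/25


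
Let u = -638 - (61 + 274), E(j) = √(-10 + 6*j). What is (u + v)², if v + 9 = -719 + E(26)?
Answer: (1701 - √146)² ≈ 2.8524e+6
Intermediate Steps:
v = -728 + √146 (v = -9 + (-719 + √(-10 + 6*26)) = -9 + (-719 + √(-10 + 156)) = -9 + (-719 + √146) = -728 + √146 ≈ -715.92)
u = -973 (u = -638 - 1*335 = -638 - 335 = -973)
(u + v)² = (-973 + (-728 + √146))² = (-1701 + √146)²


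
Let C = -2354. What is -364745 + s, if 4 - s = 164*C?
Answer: 21315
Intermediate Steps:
s = 386060 (s = 4 - 164*(-2354) = 4 - 1*(-386056) = 4 + 386056 = 386060)
-364745 + s = -364745 + 386060 = 21315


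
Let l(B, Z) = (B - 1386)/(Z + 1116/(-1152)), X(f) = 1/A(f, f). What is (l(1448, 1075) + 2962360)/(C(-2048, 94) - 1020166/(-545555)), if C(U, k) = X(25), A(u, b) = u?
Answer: 277723918499486600/179060462229 ≈ 1.5510e+6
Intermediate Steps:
X(f) = 1/f
l(B, Z) = (-1386 + B)/(-31/32 + Z) (l(B, Z) = (-1386 + B)/(Z + 1116*(-1/1152)) = (-1386 + B)/(Z - 31/32) = (-1386 + B)/(-31/32 + Z))
C(U, k) = 1/25
(l(1448, 1075) + 2962360)/(C(-2048, 94) - 1020166/(-545555)) = (32*(-1386 + 1448)/(-31 + 32*1075) + 2962360)/(1/25 - 1020166/(-545555)) = (32*62/(-31 + 34400) + 2962360)/(1/25 - 1020166*(-1/545555)) = (32*62/34369 + 2962360)/(1/25 + 1020166/545555) = (32*(1/34369)*62 + 2962360)/(5209941/2727775) = (1984/34369 + 2962360)*(2727775/5209941) = (101813352824/34369)*(2727775/5209941) = 277723918499486600/179060462229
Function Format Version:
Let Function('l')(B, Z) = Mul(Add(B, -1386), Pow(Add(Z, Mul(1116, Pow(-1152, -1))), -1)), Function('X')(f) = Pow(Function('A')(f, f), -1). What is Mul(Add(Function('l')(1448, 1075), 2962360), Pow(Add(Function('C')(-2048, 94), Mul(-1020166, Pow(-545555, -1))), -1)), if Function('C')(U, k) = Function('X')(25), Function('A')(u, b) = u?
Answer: Rational(277723918499486600, 179060462229) ≈ 1.5510e+6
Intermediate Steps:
Function('X')(f) = Pow(f, -1)
Function('l')(B, Z) = Mul(Pow(Add(Rational(-31, 32), Z), -1), Add(-1386, B)) (Function('l')(B, Z) = Mul(Add(-1386, B), Pow(Add(Z, Mul(1116, Rational(-1, 1152))), -1)) = Mul(Add(-1386, B), Pow(Add(Z, Rational(-31, 32)), -1)) = Mul(Add(-1386, B), Pow(Add(Rational(-31, 32), Z), -1)) = Mul(Pow(Add(Rational(-31, 32), Z), -1), Add(-1386, B)))
Function('C')(U, k) = Rational(1, 25) (Function('C')(U, k) = Pow(25, -1) = Rational(1, 25))
Mul(Add(Function('l')(1448, 1075), 2962360), Pow(Add(Function('C')(-2048, 94), Mul(-1020166, Pow(-545555, -1))), -1)) = Mul(Add(Mul(32, Pow(Add(-31, Mul(32, 1075)), -1), Add(-1386, 1448)), 2962360), Pow(Add(Rational(1, 25), Mul(-1020166, Pow(-545555, -1))), -1)) = Mul(Add(Mul(32, Pow(Add(-31, 34400), -1), 62), 2962360), Pow(Add(Rational(1, 25), Mul(-1020166, Rational(-1, 545555))), -1)) = Mul(Add(Mul(32, Pow(34369, -1), 62), 2962360), Pow(Add(Rational(1, 25), Rational(1020166, 545555)), -1)) = Mul(Add(Mul(32, Rational(1, 34369), 62), 2962360), Pow(Rational(5209941, 2727775), -1)) = Mul(Add(Rational(1984, 34369), 2962360), Rational(2727775, 5209941)) = Mul(Rational(101813352824, 34369), Rational(2727775, 5209941)) = Rational(277723918499486600, 179060462229)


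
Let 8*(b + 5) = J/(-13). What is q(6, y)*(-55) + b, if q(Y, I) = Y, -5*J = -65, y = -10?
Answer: -2681/8 ≈ -335.13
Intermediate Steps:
J = 13 (J = -⅕*(-65) = 13)
b = -41/8 (b = -5 + (13/(-13))/8 = -5 + (13*(-1/13))/8 = -5 + (⅛)*(-1) = -5 - ⅛ = -41/8 ≈ -5.1250)
q(6, y)*(-55) + b = 6*(-55) - 41/8 = -330 - 41/8 = -2681/8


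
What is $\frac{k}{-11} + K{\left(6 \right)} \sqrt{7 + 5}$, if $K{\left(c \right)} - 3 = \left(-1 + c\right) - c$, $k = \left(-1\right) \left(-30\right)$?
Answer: $- \frac{30}{11} + 4 \sqrt{3} \approx 4.2009$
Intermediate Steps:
$k = 30$
$K{\left(c \right)} = 2$ ($K{\left(c \right)} = 3 + \left(\left(-1 + c\right) - c\right) = 3 - 1 = 2$)
$\frac{k}{-11} + K{\left(6 \right)} \sqrt{7 + 5} = \frac{30}{-11} + 2 \sqrt{7 + 5} = 30 \left(- \frac{1}{11}\right) + 2 \sqrt{12} = - \frac{30}{11} + 2 \cdot 2 \sqrt{3} = - \frac{30}{11} + 4 \sqrt{3}$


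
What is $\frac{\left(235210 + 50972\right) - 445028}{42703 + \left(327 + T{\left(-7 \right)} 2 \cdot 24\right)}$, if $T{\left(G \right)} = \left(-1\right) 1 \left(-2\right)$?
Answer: $- \frac{79423}{21563} \approx -3.6833$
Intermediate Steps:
$T{\left(G \right)} = 2$ ($T{\left(G \right)} = \left(-1\right) \left(-2\right) = 2$)
$\frac{\left(235210 + 50972\right) - 445028}{42703 + \left(327 + T{\left(-7 \right)} 2 \cdot 24\right)} = \frac{\left(235210 + 50972\right) - 445028}{42703 + \left(327 + 2 \cdot 2 \cdot 24\right)} = \frac{286182 - 445028}{42703 + \left(327 + 2 \cdot 48\right)} = - \frac{158846}{42703 + \left(327 + 96\right)} = - \frac{158846}{42703 + 423} = - \frac{158846}{43126} = \left(-158846\right) \frac{1}{43126} = - \frac{79423}{21563}$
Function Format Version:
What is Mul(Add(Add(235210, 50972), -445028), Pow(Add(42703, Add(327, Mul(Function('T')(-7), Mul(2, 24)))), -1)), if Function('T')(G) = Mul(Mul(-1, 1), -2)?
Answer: Rational(-79423, 21563) ≈ -3.6833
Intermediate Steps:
Function('T')(G) = 2 (Function('T')(G) = Mul(-1, -2) = 2)
Mul(Add(Add(235210, 50972), -445028), Pow(Add(42703, Add(327, Mul(Function('T')(-7), Mul(2, 24)))), -1)) = Mul(Add(Add(235210, 50972), -445028), Pow(Add(42703, Add(327, Mul(2, Mul(2, 24)))), -1)) = Mul(Add(286182, -445028), Pow(Add(42703, Add(327, Mul(2, 48))), -1)) = Mul(-158846, Pow(Add(42703, Add(327, 96)), -1)) = Mul(-158846, Pow(Add(42703, 423), -1)) = Mul(-158846, Pow(43126, -1)) = Mul(-158846, Rational(1, 43126)) = Rational(-79423, 21563)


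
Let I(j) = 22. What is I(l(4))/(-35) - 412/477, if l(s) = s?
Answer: -24914/16695 ≈ -1.4923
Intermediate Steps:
I(l(4))/(-35) - 412/477 = 22/(-35) - 412/477 = 22*(-1/35) - 412*1/477 = -22/35 - 412/477 = -24914/16695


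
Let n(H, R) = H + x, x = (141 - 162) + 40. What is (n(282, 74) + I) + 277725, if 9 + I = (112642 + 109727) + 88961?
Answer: 589347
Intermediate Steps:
x = 19 (x = -21 + 40 = 19)
n(H, R) = 19 + H (n(H, R) = H + 19 = 19 + H)
I = 311321 (I = -9 + ((112642 + 109727) + 88961) = -9 + (222369 + 88961) = -9 + 311330 = 311321)
(n(282, 74) + I) + 277725 = ((19 + 282) + 311321) + 277725 = (301 + 311321) + 277725 = 311622 + 277725 = 589347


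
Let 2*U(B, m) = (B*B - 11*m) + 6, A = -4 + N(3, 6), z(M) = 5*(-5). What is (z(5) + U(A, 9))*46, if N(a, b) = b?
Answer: -3197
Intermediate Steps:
z(M) = -25
A = 2 (A = -4 + 6 = 2)
U(B, m) = 3 + B²/2 - 11*m/2 (U(B, m) = ((B*B - 11*m) + 6)/2 = ((B² - 11*m) + 6)/2 = (6 + B² - 11*m)/2 = 3 + B²/2 - 11*m/2)
(z(5) + U(A, 9))*46 = (-25 + (3 + (½)*2² - 11/2*9))*46 = (-25 + (3 + (½)*4 - 99/2))*46 = (-25 + (3 + 2 - 99/2))*46 = (-25 - 89/2)*46 = -139/2*46 = -3197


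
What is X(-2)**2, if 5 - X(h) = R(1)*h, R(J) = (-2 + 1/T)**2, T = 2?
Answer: 361/4 ≈ 90.250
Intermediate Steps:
R(J) = 9/4 (R(J) = (-2 + 1/2)**2 = (-3/2)**2 = 9/4)
X(h) = 5 - 9*h/4
X(-2)**2 = (5 - 9/4*(-2))**2 = (5 + 9/2)**2 = (19/2)**2 = 361/4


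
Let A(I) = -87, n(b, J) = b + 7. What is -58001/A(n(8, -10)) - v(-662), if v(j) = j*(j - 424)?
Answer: -62489083/87 ≈ -7.1827e+5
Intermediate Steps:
n(b, J) = 7 + b
v(j) = j*(-424 + j)
-58001/A(n(8, -10)) - v(-662) = -58001/(-87) - (-662)*(-424 - 662) = -58001*(-1/87) - (-662)*(-1086) = 58001/87 - 1*718932 = 58001/87 - 718932 = -62489083/87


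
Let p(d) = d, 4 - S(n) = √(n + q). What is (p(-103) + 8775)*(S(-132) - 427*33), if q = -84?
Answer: -122162464 - 52032*I*√6 ≈ -1.2216e+8 - 1.2745e+5*I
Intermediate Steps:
S(n) = 4 - √(-84 + n) (S(n) = 4 - √(n - 84) = 4 - √(-84 + n))
(p(-103) + 8775)*(S(-132) - 427*33) = (-103 + 8775)*((4 - √(-84 - 132)) - 427*33) = 8672*((4 - √(-216)) - 14091) = 8672*((4 - 6*I*√6) - 14091) = 8672*(-14087 - 6*I*√6) = -122162464 - 52032*I*√6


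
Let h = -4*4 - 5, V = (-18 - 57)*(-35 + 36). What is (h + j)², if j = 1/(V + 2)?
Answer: 2353156/5329 ≈ 441.58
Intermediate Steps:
V = -75 (V = -75*1 = -75)
h = -21 (h = -16 - 5 = -21)
j = -1/73 (j = 1/(-75 + 2) = 1/(-73) = -1/73 ≈ -0.013699)
(h + j)² = (-21 - 1/73)² = (-1534/73)² = 2353156/5329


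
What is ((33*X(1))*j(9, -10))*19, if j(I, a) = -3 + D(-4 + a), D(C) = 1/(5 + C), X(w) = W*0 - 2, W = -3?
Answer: 11704/3 ≈ 3901.3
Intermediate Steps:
X(w) = -2 (X(w) = -3*0 - 2 = 0 - 2 = -2)
j(I, a) = -3 + 1/(1 + a) (j(I, a) = -3 + 1/(5 + (-4 + a)) = -3 + 1/(1 + a))
((33*X(1))*j(9, -10))*19 = ((33*(-2))*((-2 - 3*(-10))/(1 - 10)))*19 = -66*(-2 + 30)/(-9)*19 = -(-22)*28/3*19 = -66*(-28/9)*19 = (616/3)*19 = 11704/3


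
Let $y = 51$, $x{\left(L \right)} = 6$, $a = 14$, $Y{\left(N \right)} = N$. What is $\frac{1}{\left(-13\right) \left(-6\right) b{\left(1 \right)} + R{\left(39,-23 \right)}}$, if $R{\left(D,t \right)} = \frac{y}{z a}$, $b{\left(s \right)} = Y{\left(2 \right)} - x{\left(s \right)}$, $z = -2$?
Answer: $- \frac{28}{8787} \approx -0.0031865$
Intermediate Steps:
$b{\left(s \right)} = -4$ ($b{\left(s \right)} = 2 - 6 = -4$)
$R{\left(D,t \right)} = - \frac{51}{28}$ ($R{\left(D,t \right)} = \frac{51}{\left(-2\right) 14} = \frac{51}{-28} = 51 \left(- \frac{1}{28}\right) = - \frac{51}{28}$)
$\frac{1}{\left(-13\right) \left(-6\right) b{\left(1 \right)} + R{\left(39,-23 \right)}} = \frac{1}{\left(-13\right) \left(-6\right) \left(-4\right) - \frac{51}{28}} = \frac{1}{78 \left(-4\right) - \frac{51}{28}} = \frac{1}{-312 - \frac{51}{28}} = \frac{1}{- \frac{8787}{28}} = - \frac{28}{8787}$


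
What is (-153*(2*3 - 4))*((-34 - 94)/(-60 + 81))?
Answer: 13056/7 ≈ 1865.1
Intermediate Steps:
(-153*(2*3 - 4))*((-34 - 94)/(-60 + 81)) = (-153*(6 - 4))*(-128/21) = (-153*2)*(-128*1/21) = -306*(-128/21) = 13056/7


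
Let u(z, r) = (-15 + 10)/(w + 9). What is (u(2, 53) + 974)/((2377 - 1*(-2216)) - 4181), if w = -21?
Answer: 11693/4944 ≈ 2.3651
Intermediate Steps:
u(z, r) = 5/12 (u(z, r) = (-15 + 10)/(-21 + 9) = -5/(-12) = -5*(-1/12) = 5/12)
(u(2, 53) + 974)/((2377 - 1*(-2216)) - 4181) = (5/12 + 974)/((2377 - 1*(-2216)) - 4181) = 11693/(12*((2377 + 2216) - 4181)) = 11693/(12*(4593 - 4181)) = (11693/12)/412 = (11693/12)*(1/412) = 11693/4944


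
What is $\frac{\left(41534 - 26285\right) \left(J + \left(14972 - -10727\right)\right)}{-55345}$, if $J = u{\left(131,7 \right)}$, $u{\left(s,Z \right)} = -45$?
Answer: $- \frac{391197846}{55345} \approx -7068.4$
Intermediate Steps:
$J = -45$
$\frac{\left(41534 - 26285\right) \left(J + \left(14972 - -10727\right)\right)}{-55345} = \frac{\left(41534 - 26285\right) \left(-45 + \left(14972 - -10727\right)\right)}{-55345} = 15249 \left(-45 + \left(14972 + 10727\right)\right) \left(- \frac{1}{55345}\right) = 15249 \left(-45 + 25699\right) \left(- \frac{1}{55345}\right) = 15249 \cdot 25654 \left(- \frac{1}{55345}\right) = 391197846 \left(- \frac{1}{55345}\right) = - \frac{391197846}{55345}$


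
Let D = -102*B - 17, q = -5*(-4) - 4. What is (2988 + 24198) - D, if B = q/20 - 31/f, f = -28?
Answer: 1917827/70 ≈ 27398.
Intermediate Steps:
q = 16 (q = 20 - 4 = 16)
B = 267/140 (B = 16/20 - 31/(-28) = 16*(1/20) - 31*(-1/28) = ⅘ + 31/28 = 267/140 ≈ 1.9071)
D = -14807/70 (D = -102*267/140 - 17 = -13617/70 - 17 = -14807/70 ≈ -211.53)
(2988 + 24198) - D = (2988 + 24198) - 1*(-14807/70) = 27186 + 14807/70 = 1917827/70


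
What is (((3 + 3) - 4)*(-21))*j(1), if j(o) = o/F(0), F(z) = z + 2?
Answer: -21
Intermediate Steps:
F(z) = 2 + z
j(o) = o/2 (j(o) = o/(2 + 0) = o/2)
(((3 + 3) - 4)*(-21))*j(1) = (((3 + 3) - 4)*(-21))*((½)*1) = ((6 - 4)*(-21))*(½) = (2*(-21))*(½) = -42*½ = -21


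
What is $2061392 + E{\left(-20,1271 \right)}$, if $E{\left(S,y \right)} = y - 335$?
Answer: $2062328$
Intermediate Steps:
$E{\left(S,y \right)} = -335 + y$ ($E{\left(S,y \right)} = y - 335 = -335 + y$)
$2061392 + E{\left(-20,1271 \right)} = 2061392 + \left(-335 + 1271\right) = 2061392 + 936 = 2062328$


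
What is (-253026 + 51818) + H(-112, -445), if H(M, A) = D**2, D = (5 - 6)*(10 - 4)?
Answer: -201172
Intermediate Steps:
D = -6 (D = -1*6 = -6)
H(M, A) = 36 (H(M, A) = (-6)**2 = 36)
(-253026 + 51818) + H(-112, -445) = (-253026 + 51818) + 36 = -201208 + 36 = -201172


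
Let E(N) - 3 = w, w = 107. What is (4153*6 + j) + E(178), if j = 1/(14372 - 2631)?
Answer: 293853749/11741 ≈ 25028.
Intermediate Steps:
E(N) = 110 (E(N) = 3 + 107 = 110)
j = 1/11741 ≈ 8.5172e-5
(4153*6 + j) + E(178) = (4153*6 + 1/11741) + 110 = (24918 + 1/11741) + 110 = 292562239/11741 + 110 = 293853749/11741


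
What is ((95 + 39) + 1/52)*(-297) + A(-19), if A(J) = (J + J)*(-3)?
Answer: -2063865/52 ≈ -39690.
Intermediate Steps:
A(J) = -6*J (A(J) = (2*J)*(-3) = -6*J)
((95 + 39) + 1/52)*(-297) + A(-19) = ((95 + 39) + 1/52)*(-297) - 6*(-19) = (134 + 1/52)*(-297) + 114 = (6969/52)*(-297) + 114 = -2069793/52 + 114 = -2063865/52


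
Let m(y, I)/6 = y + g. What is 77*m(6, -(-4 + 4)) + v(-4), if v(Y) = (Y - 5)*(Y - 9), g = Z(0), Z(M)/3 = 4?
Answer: 8433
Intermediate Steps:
Z(M) = 12 (Z(M) = 3*4 = 12)
g = 12
v(Y) = (-9 + Y)*(-5 + Y) (v(Y) = (-5 + Y)*(-9 + Y) = (-9 + Y)*(-5 + Y))
m(y, I) = 72 + 6*y (m(y, I) = 6*(y + 12) = 6*(12 + y) = 72 + 6*y)
77*m(6, -(-4 + 4)) + v(-4) = 77*(72 + 6*6) + (45 + (-4)² - 14*(-4)) = 77*(72 + 36) + (45 + 16 + 56) = 77*108 + 117 = 8316 + 117 = 8433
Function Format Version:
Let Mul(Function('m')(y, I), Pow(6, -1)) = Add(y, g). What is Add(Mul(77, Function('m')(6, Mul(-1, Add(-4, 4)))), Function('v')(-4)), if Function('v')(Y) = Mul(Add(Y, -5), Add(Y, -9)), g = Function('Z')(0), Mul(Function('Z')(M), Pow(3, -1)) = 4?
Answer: 8433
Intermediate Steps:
Function('Z')(M) = 12 (Function('Z')(M) = Mul(3, 4) = 12)
g = 12
Function('v')(Y) = Mul(Add(-9, Y), Add(-5, Y)) (Function('v')(Y) = Mul(Add(-5, Y), Add(-9, Y)) = Mul(Add(-9, Y), Add(-5, Y)))
Function('m')(y, I) = Add(72, Mul(6, y)) (Function('m')(y, I) = Mul(6, Add(y, 12)) = Mul(6, Add(12, y)) = Add(72, Mul(6, y)))
Add(Mul(77, Function('m')(6, Mul(-1, Add(-4, 4)))), Function('v')(-4)) = Add(Mul(77, Add(72, Mul(6, 6))), Add(45, Pow(-4, 2), Mul(-14, -4))) = Add(Mul(77, Add(72, 36)), Add(45, 16, 56)) = Add(Mul(77, 108), 117) = Add(8316, 117) = 8433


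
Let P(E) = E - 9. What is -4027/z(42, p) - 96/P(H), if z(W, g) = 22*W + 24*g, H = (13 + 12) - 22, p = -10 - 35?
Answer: 6523/156 ≈ 41.814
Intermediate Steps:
p = -45
H = 3 (H = 25 - 22 = 3)
P(E) = -9 + E
-4027/z(42, p) - 96/P(H) = -4027/(22*42 + 24*(-45)) - 96/(-9 + 3) = -4027/(924 - 1080) - 96/(-6) = -4027/(-156) - 96*(-1/6) = -4027*(-1/156) + 16 = 4027/156 + 16 = 6523/156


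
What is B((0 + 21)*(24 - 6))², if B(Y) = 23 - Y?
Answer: 126025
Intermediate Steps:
B((0 + 21)*(24 - 6))² = (23 - (0 + 21)*(24 - 6))² = (23 - 21*18)² = (23 - 1*378)² = (23 - 378)² = (-355)² = 126025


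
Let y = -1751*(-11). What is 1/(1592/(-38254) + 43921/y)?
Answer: 368405147/824745211 ≈ 0.44669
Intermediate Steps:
y = 19261
1/(1592/(-38254) + 43921/y) = 1/(1592/(-38254) + 43921/19261) = 1/(1592*(-1/38254) + 43921*(1/19261)) = 1/(-796/19127 + 43921/19261) = 1/(824745211/368405147) = 368405147/824745211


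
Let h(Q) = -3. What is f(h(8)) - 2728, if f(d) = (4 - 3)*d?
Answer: -2731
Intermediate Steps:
f(d) = d (f(d) = 1*d = d)
f(h(8)) - 2728 = -3 - 2728 = -2731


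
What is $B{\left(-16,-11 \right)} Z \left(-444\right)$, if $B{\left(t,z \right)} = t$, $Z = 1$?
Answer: $7104$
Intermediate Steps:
$B{\left(-16,-11 \right)} Z \left(-444\right) = - 16 \cdot 1 \left(-444\right) = \left(-16\right) \left(-444\right) = 7104$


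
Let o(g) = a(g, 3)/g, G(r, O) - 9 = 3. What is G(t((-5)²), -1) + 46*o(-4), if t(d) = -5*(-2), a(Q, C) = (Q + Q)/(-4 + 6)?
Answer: 58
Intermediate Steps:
a(Q, C) = Q (a(Q, C) = (2*Q)/2 = (2*Q)*(½) = Q)
t(d) = 10
G(r, O) = 12 (G(r, O) = 9 + 3 = 12)
o(g) = 1 (o(g) = g/g = 1)
G(t((-5)²), -1) + 46*o(-4) = 12 + 46*1 = 12 + 46 = 58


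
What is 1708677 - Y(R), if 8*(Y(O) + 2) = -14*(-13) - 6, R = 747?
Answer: 1708657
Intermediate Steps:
Y(O) = 20 (Y(O) = -2 + (-14*(-13) - 6)/8 = -2 + (182 - 6)/8 = -2 + (⅛)*176 = -2 + 22 = 20)
1708677 - Y(R) = 1708677 - 1*20 = 1708677 - 20 = 1708657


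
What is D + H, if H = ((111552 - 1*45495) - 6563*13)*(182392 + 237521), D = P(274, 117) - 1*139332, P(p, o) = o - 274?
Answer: -8088503695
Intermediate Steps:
P(p, o) = -274 + o
D = -139489 (D = (-274 + 117) - 1*139332 = -157 - 139332 = -139489)
H = -8088364206 (H = ((111552 - 45495) - 85319)*419913 = (66057 - 85319)*419913 = -19262*419913 = -8088364206)
D + H = -139489 - 8088364206 = -8088503695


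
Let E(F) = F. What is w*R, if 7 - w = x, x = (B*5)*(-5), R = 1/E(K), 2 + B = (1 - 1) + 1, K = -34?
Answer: 9/17 ≈ 0.52941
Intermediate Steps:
B = -1 (B = -2 + ((1 - 1) + 1) = -2 + (0 + 1) = -2 + 1 = -1)
R = -1/34 (R = 1/(-34) = -1/34 ≈ -0.029412)
x = 25 (x = -1*5*(-5) = -5*(-5) = 25)
w = -18 (w = 7 - 1*25 = 7 - 25 = -18)
w*R = -18*(-1/34) = 9/17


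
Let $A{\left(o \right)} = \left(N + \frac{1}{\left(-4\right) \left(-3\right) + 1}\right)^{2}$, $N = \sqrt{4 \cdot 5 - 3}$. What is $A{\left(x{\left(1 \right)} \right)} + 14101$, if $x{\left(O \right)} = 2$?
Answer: $\frac{2385943}{169} + \frac{2 \sqrt{17}}{13} \approx 14119.0$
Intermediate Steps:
$N = \sqrt{17}$ ($N = \sqrt{20 - 3} = \sqrt{17} \approx 4.1231$)
$A{\left(o \right)} = \left(\frac{1}{13} + \sqrt{17}\right)^{2}$ ($A{\left(o \right)} = \left(\sqrt{17} + \frac{1}{\left(-4\right) \left(-3\right) + 1}\right)^{2} = \left(\sqrt{17} + \frac{1}{12 + 1}\right)^{2} = \left(\sqrt{17} + \frac{1}{13}\right)^{2} = \left(\frac{1}{13} + \sqrt{17}\right)^{2}$)
$A{\left(x{\left(1 \right)} \right)} + 14101 = \left(\frac{2874}{169} + \frac{2 \sqrt{17}}{13}\right) + 14101 = \frac{2385943}{169} + \frac{2 \sqrt{17}}{13}$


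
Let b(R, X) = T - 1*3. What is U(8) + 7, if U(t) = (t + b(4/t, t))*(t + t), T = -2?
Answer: 55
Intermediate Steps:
b(R, X) = -5 (b(R, X) = -2 - 1*3 = -2 - 3 = -5)
U(t) = 2*t*(-5 + t) (U(t) = (t - 5)*(t + t) = (-5 + t)*(2*t) = 2*t*(-5 + t))
U(8) + 7 = 2*8*(-5 + 8) + 7 = 2*8*3 + 7 = 48 + 7 = 55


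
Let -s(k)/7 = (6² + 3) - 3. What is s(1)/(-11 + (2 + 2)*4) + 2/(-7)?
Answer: -1774/35 ≈ -50.686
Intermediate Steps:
s(k) = -252 (s(k) = -7*((6² + 3) - 3) = -7*((36 + 3) - 3) = -7*(39 - 3) = -7*36 = -252)
s(1)/(-11 + (2 + 2)*4) + 2/(-7) = -252/(-11 + (2 + 2)*4) + 2/(-7) = -252/(-11 + 4*4) + 2*(-⅐) = -252/(-11 + 16) - 2/7 = -252/5 - 2/7 = -1774/35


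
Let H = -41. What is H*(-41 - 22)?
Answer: 2583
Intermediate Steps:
H*(-41 - 22) = -41*(-41 - 22) = -41*(-63) = 2583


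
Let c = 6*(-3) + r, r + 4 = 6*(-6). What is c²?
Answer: 3364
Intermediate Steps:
r = -40 (r = -4 + 6*(-6) = -4 - 36 = -40)
c = -58 (c = 6*(-3) - 40 = -18 - 40 = -58)
c² = (-58)² = 3364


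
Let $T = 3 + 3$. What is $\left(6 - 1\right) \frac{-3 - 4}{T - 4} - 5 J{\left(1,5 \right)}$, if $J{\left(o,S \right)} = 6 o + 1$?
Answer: $- \frac{105}{2} \approx -52.5$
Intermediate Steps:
$T = 6$
$J{\left(o,S \right)} = 1 + 6 o$
$\left(6 - 1\right) \frac{-3 - 4}{T - 4} - 5 J{\left(1,5 \right)} = \left(6 - 1\right) \frac{-3 - 4}{6 - 4} - 5 \left(1 + 6 \cdot 1\right) = 5 \left(- \frac{7}{2}\right) - 5 \left(1 + 6\right) = 5 \left(\left(-7\right) \frac{1}{2}\right) - 35 = 5 \left(- \frac{7}{2}\right) - 35 = - \frac{35}{2} - 35 = - \frac{105}{2}$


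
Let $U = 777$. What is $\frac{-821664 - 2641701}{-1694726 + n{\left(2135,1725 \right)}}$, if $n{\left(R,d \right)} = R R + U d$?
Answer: $- \frac{3463365}{4203824} \approx -0.82386$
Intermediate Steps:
$n{\left(R,d \right)} = R^{2} + 777 d$ ($n{\left(R,d \right)} = R R + 777 d = R^{2} + 777 d$)
$\frac{-821664 - 2641701}{-1694726 + n{\left(2135,1725 \right)}} = \frac{-821664 - 2641701}{-1694726 + \left(2135^{2} + 777 \cdot 1725\right)} = - \frac{3463365}{-1694726 + \left(4558225 + 1340325\right)} = - \frac{3463365}{-1694726 + 5898550} = - \frac{3463365}{4203824}$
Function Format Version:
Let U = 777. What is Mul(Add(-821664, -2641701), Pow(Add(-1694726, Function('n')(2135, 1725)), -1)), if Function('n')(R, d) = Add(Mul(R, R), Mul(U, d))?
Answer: Rational(-3463365, 4203824) ≈ -0.82386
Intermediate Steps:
Function('n')(R, d) = Add(Pow(R, 2), Mul(777, d)) (Function('n')(R, d) = Add(Mul(R, R), Mul(777, d)) = Add(Pow(R, 2), Mul(777, d)))
Mul(Add(-821664, -2641701), Pow(Add(-1694726, Function('n')(2135, 1725)), -1)) = Mul(Add(-821664, -2641701), Pow(Add(-1694726, Add(Pow(2135, 2), Mul(777, 1725))), -1)) = Mul(-3463365, Pow(Add(-1694726, Add(4558225, 1340325)), -1)) = Mul(-3463365, Pow(Add(-1694726, 5898550), -1)) = Mul(-3463365, Pow(4203824, -1)) = Mul(-3463365, Rational(1, 4203824)) = Rational(-3463365, 4203824)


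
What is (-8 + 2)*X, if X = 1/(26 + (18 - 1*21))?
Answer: -6/23 ≈ -0.26087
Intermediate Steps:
X = 1/23 (X = 1/(26 + (18 - 21)) = 1/(26 - 3) = 1/23 ≈ 0.043478)
(-8 + 2)*X = (-8 + 2)*(1/23) = -6*1/23 = -6/23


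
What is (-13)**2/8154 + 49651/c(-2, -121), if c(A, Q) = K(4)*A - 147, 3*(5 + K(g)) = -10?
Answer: -1214496683/3188214 ≈ -380.93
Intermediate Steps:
K(g) = -25/3 (K(g) = -5 + (1/3)*(-10) = -5 - 10/3 = -25/3)
c(A, Q) = -147 - 25*A/3 (c(A, Q) = -25*A/3 - 147 = -147 - 25*A/3)
(-13)**2/8154 + 49651/c(-2, -121) = (-13)**2/8154 + 49651/(-147 - 25/3*(-2)) = 169*(1/8154) + 49651/(-147 + 50/3) = 169/8154 + 49651/(-391/3) = 169/8154 + 49651*(-3/391) = 169/8154 - 148953/391 = -1214496683/3188214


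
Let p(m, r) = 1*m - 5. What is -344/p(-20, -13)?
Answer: 344/25 ≈ 13.760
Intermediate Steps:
p(m, r) = -5 + m (p(m, r) = m - 5 = -5 + m)
-344/p(-20, -13) = -344/(-5 - 20) = -344/(-25) = -344*(-1/25) = 344/25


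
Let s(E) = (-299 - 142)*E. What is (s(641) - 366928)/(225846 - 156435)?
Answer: -649609/69411 ≈ -9.3589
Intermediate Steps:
s(E) = -441*E
(s(641) - 366928)/(225846 - 156435) = (-441*641 - 366928)/(225846 - 156435) = (-282681 - 366928)/69411 = -649609*1/69411 = -649609/69411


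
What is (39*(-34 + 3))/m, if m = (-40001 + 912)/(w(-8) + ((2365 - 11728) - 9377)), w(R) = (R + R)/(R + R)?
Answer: -22655451/39089 ≈ -579.59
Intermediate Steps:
w(R) = 1 (w(R) = (2*R)/((2*R)) = (2*R)*(1/(2*R)) = 1)
m = 39089/18739 (m = (-40001 + 912)/(1 + ((2365 - 11728) - 9377)) = -39089/(1 + (-9363 - 9377)) = -39089/(1 - 18740) = -39089/(-18739) = -39089*(-1/18739) = 39089/18739 ≈ 2.0860)
(39*(-34 + 3))/m = (39*(-34 + 3))/(39089/18739) = (39*(-31))*(18739/39089) = -1209*18739/39089 = -22655451/39089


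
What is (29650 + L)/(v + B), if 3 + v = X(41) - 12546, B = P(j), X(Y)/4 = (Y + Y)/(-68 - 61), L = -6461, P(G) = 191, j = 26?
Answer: -2991381/1594510 ≈ -1.8761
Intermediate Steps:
X(Y) = -8*Y/129 (X(Y) = 4*((Y + Y)/(-68 - 61)) = 4*((2*Y)/(-129)) = 4*((2*Y)*(-1/129)) = 4*(-2*Y/129) = -8*Y/129)
B = 191
v = -1619149/129 (v = -3 + (-8/129*41 - 12546) = -3 + (-328/129 - 12546) = -3 - 1618762/129 = -1619149/129 ≈ -12552.)
(29650 + L)/(v + B) = (29650 - 6461)/(-1619149/129 + 191) = 23189/(-1594510/129) = 23189*(-129/1594510) = -2991381/1594510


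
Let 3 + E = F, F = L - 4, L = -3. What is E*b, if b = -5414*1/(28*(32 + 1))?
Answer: 13535/231 ≈ 58.593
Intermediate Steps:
F = -7 (F = -3 - 4 = -7)
E = -10 (E = -3 - 7 = -10)
b = -2707/462 (b = -5414/(28*33) = -5414/924 = -5414*1/924 = -2707/462 ≈ -5.8593)
E*b = -10*(-2707/462) = 13535/231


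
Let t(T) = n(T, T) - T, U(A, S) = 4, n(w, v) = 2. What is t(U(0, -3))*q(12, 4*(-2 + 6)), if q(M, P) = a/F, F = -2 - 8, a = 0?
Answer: 0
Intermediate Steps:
F = -10
q(M, P) = 0 (q(M, P) = 0/(-10) = 0*(-⅒) = 0)
t(T) = 2 - T
t(U(0, -3))*q(12, 4*(-2 + 6)) = (2 - 1*4)*0 = (2 - 4)*0 = -2*0 = 0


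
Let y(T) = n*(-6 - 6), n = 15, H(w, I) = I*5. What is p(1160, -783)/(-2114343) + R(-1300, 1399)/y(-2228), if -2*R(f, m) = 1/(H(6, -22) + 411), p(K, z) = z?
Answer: 17041/44897160 ≈ 0.00037956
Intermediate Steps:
H(w, I) = 5*I
y(T) = -180 (y(T) = 15*(-6 - 6) = 15*(-12) = -180)
R(f, m) = -1/602 (R(f, m) = -1/(2*(5*(-22) + 411)) = -1/(2*(-110 + 411)) = -½/301 = -½*1/301 = -1/602)
p(1160, -783)/(-2114343) + R(-1300, 1399)/y(-2228) = -783/(-2114343) - 1/602/(-180) = -783*(-1/2114343) - 1/602*(-1/180) = 29/78309 + 1/108360 = 17041/44897160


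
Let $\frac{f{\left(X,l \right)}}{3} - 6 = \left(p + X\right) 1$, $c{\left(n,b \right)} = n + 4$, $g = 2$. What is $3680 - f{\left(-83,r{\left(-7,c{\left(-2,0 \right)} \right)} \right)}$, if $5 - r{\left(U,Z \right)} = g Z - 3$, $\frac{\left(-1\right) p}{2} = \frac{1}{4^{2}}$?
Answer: $\frac{31291}{8} \approx 3911.4$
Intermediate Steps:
$c{\left(n,b \right)} = 4 + n$
$p = - \frac{1}{8}$ ($p = - \frac{2}{4^{2}} = - \frac{2}{16} = \left(-2\right) \frac{1}{16} = - \frac{1}{8} \approx -0.125$)
$r{\left(U,Z \right)} = 8 - 2 Z$ ($r{\left(U,Z \right)} = 5 - \left(2 Z - 3\right) = 5 - \left(-3 + 2 Z\right) = 8 - 2 Z$)
$f{\left(X,l \right)} = \frac{141}{8} + 3 X$ ($f{\left(X,l \right)} = 18 + 3 \left(- \frac{1}{8} + X\right) 1 = 18 + 3 \left(- \frac{1}{8} + X\right) = 18 + \left(- \frac{3}{8} + 3 X\right) = \frac{141}{8} + 3 X$)
$3680 - f{\left(-83,r{\left(-7,c{\left(-2,0 \right)} \right)} \right)} = 3680 - \left(\frac{141}{8} + 3 \left(-83\right)\right) = 3680 - \left(\frac{141}{8} - 249\right) = 3680 - - \frac{1851}{8} = 3680 + \frac{1851}{8} = \frac{31291}{8}$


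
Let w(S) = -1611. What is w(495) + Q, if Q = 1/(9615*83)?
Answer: -1285650494/798045 ≈ -1611.0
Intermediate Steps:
Q = 1/798045 ≈ 1.2531e-6
w(495) + Q = -1611 + 1/798045 = -1285650494/798045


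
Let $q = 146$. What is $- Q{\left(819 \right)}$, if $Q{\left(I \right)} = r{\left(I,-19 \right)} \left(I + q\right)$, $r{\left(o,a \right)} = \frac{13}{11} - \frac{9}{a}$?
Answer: $- \frac{333890}{209} \approx -1597.6$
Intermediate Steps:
$r{\left(o,a \right)} = \frac{13}{11} - \frac{9}{a}$ ($r{\left(o,a \right)} = 13 \cdot \frac{1}{11} - \frac{9}{a} = \frac{13}{11} - \frac{9}{a}$)
$Q{\left(I \right)} = \frac{50516}{209} + \frac{346 I}{209}$ ($Q{\left(I \right)} = \left(\frac{13}{11} - \frac{9}{-19}\right) \left(I + 146\right) = \left(\frac{13}{11} - - \frac{9}{19}\right) \left(146 + I\right) = \left(\frac{13}{11} + \frac{9}{19}\right) \left(146 + I\right) = \frac{346 \left(146 + I\right)}{209} = \frac{50516}{209} + \frac{346 I}{209}$)
$- Q{\left(819 \right)} = - (\frac{50516}{209} + \frac{346}{209} \cdot 819) = - (\frac{50516}{209} + \frac{283374}{209}) = \left(-1\right) \frac{333890}{209} = - \frac{333890}{209}$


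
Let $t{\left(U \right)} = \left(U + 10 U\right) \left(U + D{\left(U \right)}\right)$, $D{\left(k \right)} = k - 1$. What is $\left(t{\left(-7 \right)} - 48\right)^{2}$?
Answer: $1225449$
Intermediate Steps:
$D{\left(k \right)} = -1 + k$
$t{\left(U \right)} = 11 U \left(-1 + 2 U\right)$ ($t{\left(U \right)} = \left(U + 10 U\right) \left(U + \left(-1 + U\right)\right) = 11 U \left(-1 + 2 U\right)$)
$\left(t{\left(-7 \right)} - 48\right)^{2} = \left(11 \left(-7\right) \left(-1 + 2 \left(-7\right)\right) - 48\right)^{2} = \left(11 \left(-7\right) \left(-1 - 14\right) - 48\right)^{2} = \left(11 \left(-7\right) \left(-15\right) - 48\right)^{2} = \left(1155 - 48\right)^{2} = 1107^{2} = 1225449$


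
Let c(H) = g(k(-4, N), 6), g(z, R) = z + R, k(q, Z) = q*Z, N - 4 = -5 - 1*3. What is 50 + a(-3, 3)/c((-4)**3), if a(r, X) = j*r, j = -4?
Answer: 556/11 ≈ 50.545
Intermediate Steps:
N = -4 (N = 4 + (-5 - 1*3) = 4 + (-5 - 3) = 4 - 8 = -4)
k(q, Z) = Z*q
g(z, R) = R + z
a(r, X) = -4*r
c(H) = 22 (c(H) = 6 - 4*(-4) = 6 + 16 = 22)
50 + a(-3, 3)/c((-4)**3) = 50 + (-4*(-3))/22 = 50 + (1/22)*12 = 50 + 6/11 = 556/11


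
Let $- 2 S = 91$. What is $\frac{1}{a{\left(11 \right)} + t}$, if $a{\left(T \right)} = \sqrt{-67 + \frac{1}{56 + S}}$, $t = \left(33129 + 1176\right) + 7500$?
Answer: $\frac{175581}{7340163986} - \frac{i \sqrt{29505}}{36700819930} \approx 2.3921 \cdot 10^{-5} - 4.6803 \cdot 10^{-9} i$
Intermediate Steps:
$S = - \frac{91}{2}$ ($S = \left(- \frac{1}{2}\right) 91 = - \frac{91}{2} \approx -45.5$)
$t = 41805$ ($t = 34305 + 7500 = 41805$)
$a{\left(T \right)} = \frac{i \sqrt{29505}}{21}$ ($a{\left(T \right)} = \sqrt{-67 + \frac{1}{56 - \frac{91}{2}}} = \sqrt{-67 + \frac{1}{\frac{21}{2}}} = \sqrt{-67 + \frac{2}{21}} = \sqrt{- \frac{1405}{21}} = \frac{i \sqrt{29505}}{21}$)
$\frac{1}{a{\left(11 \right)} + t} = \frac{1}{\frac{i \sqrt{29505}}{21} + 41805} = \frac{1}{41805 + \frac{i \sqrt{29505}}{21}}$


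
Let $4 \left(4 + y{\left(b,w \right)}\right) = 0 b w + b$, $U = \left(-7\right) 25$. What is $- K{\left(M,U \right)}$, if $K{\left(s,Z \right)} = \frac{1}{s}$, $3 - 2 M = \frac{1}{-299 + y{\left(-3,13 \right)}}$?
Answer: $- \frac{2430}{3649} \approx -0.66594$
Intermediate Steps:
$U = -175$
$y{\left(b,w \right)} = -4 + \frac{b}{4}$ ($y{\left(b,w \right)} = -4 + \frac{0 b w + b}{4} = -4 + \frac{0 w + b}{4} = -4 + \frac{0 + b}{4} = -4 + \frac{b}{4}$)
$M = \frac{3649}{2430}$ ($M = \frac{3}{2} - \frac{1}{2 \left(-299 + \left(-4 + \frac{1}{4} \left(-3\right)\right)\right)} = \frac{3}{2} - \frac{1}{2 \left(-299 - \frac{19}{4}\right)} = \frac{3}{2} - \frac{1}{2 \left(- \frac{1215}{4}\right)} = \frac{3}{2} - - \frac{2}{1215} = \frac{3}{2} + \frac{2}{1215} = \frac{3649}{2430} \approx 1.5016$)
$- K{\left(M,U \right)} = - \frac{1}{\frac{3649}{2430}} = \left(-1\right) \frac{2430}{3649} = - \frac{2430}{3649}$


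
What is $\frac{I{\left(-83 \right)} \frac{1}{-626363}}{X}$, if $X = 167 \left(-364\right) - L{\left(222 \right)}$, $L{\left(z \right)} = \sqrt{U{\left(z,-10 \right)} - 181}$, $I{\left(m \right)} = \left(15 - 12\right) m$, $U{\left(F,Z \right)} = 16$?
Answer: $- \frac{15136212}{2314524724976567} + \frac{249 i \sqrt{165}}{2314524724976567} \approx -6.5397 \cdot 10^{-9} + 1.3819 \cdot 10^{-12} i$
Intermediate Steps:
$I{\left(m \right)} = 3 m$
$L{\left(z \right)} = i \sqrt{165}$ ($L{\left(z \right)} = \sqrt{16 - 181} = \sqrt{-165} = i \sqrt{165}$)
$X = -60788 - i \sqrt{165}$ ($X = 167 \left(-364\right) - i \sqrt{165} = -60788 - i \sqrt{165} \approx -60788.0 - 12.845 i$)
$\frac{I{\left(-83 \right)} \frac{1}{-626363}}{X} = \frac{3 \left(-83\right) \frac{1}{-626363}}{-60788 - i \sqrt{165}} = \frac{\left(-249\right) \left(- \frac{1}{626363}\right)}{-60788 - i \sqrt{165}} = \frac{249}{626363 \left(-60788 - i \sqrt{165}\right)}$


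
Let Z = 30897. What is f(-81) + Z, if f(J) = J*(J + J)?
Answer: 44019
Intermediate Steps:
f(J) = 2*J² (f(J) = J*(2*J) = 2*J²)
f(-81) + Z = 2*(-81)² + 30897 = 2*6561 + 30897 = 13122 + 30897 = 44019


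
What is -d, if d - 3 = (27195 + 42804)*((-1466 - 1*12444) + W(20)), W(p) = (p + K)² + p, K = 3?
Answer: 935256636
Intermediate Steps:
W(p) = p + (3 + p)² (W(p) = (p + 3)² + p = (3 + p)² + p = p + (3 + p)²)
d = -935256636 (d = 3 + (27195 + 42804)*((-1466 - 1*12444) + (20 + (3 + 20)²)) = 3 + 69999*((-1466 - 12444) + (20 + 23²)) = 3 + 69999*(-13910 + (20 + 529)) = 3 + 69999*(-13910 + 549) = 3 + 69999*(-13361) = 3 - 935256639 = -935256636)
-d = -1*(-935256636) = 935256636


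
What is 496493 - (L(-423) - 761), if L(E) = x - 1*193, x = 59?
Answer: 497388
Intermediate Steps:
L(E) = -134 (L(E) = 59 - 1*193 = 59 - 193 = -134)
496493 - (L(-423) - 761) = 496493 - (-134 - 761) = 496493 - 1*(-895) = 496493 + 895 = 497388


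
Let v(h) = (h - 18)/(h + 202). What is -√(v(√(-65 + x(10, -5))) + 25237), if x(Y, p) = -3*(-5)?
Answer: -√2*√((2548928 + 63095*I*√2)/(202 + 5*I*√2)) ≈ -158.86 - 0.00011985*I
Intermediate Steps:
x(Y, p) = 15
v(h) = (-18 + h)/(202 + h)
-√(v(√(-65 + x(10, -5))) + 25237) = -√((-18 + √(-65 + 15))/(202 + √(-65 + 15)) + 25237) = -√((-18 + √(-50))/(202 + √(-50)) + 25237) = -√((-18 + 5*I*√2)/(202 + 5*I*√2) + 25237) = -√(25237 + (-18 + 5*I*√2)/(202 + 5*I*√2))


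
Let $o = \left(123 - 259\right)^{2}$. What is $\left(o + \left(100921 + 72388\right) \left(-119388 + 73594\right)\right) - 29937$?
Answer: $-7936523787$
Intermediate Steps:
$o = 18496$ ($o = \left(-136\right)^{2} = 18496$)
$\left(o + \left(100921 + 72388\right) \left(-119388 + 73594\right)\right) - 29937 = \left(18496 + \left(100921 + 72388\right) \left(-119388 + 73594\right)\right) - 29937 = \left(18496 + 173309 \left(-45794\right)\right) - 29937 = \left(18496 - 7936512346\right) - 29937 = -7936493850 - 29937 = -7936523787$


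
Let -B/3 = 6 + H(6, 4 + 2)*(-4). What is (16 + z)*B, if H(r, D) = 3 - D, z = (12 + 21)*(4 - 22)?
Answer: 31212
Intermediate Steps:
z = -594 (z = 33*(-18) = -594)
B = -54 (B = -3*(6 + (3 - (4 + 2))*(-4)) = -3*(6 + (3 - 1*6)*(-4)) = -3*(6 + (3 - 6)*(-4)) = -3*(6 - 3*(-4)) = -3*(6 + 12) = -3*18 = -54)
(16 + z)*B = (16 - 594)*(-54) = -578*(-54) = 31212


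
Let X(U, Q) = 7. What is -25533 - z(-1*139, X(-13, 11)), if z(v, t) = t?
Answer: -25540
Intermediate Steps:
-25533 - z(-1*139, X(-13, 11)) = -25533 - 1*7 = -25533 - 7 = -25540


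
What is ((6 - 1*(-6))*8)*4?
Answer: 384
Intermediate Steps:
((6 - 1*(-6))*8)*4 = ((6 + 6)*8)*4 = (12*8)*4 = 96*4 = 384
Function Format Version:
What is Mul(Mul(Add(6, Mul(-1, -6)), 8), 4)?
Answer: 384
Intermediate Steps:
Mul(Mul(Add(6, Mul(-1, -6)), 8), 4) = Mul(Mul(Add(6, 6), 8), 4) = Mul(Mul(12, 8), 4) = Mul(96, 4) = 384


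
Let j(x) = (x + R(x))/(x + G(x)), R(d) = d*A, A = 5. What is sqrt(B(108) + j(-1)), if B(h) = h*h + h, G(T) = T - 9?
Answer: sqrt(1424478)/11 ≈ 108.50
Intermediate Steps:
G(T) = -9 + T
R(d) = 5*d (R(d) = d*5 = 5*d)
B(h) = h + h**2 (B(h) = h**2 + h = h + h**2)
j(x) = 6*x/(-9 + 2*x) (j(x) = (x + 5*x)/(x + (-9 + x)) = (6*x)/(-9 + 2*x) = 6*x/(-9 + 2*x))
sqrt(B(108) + j(-1)) = sqrt(108*(1 + 108) + 6*(-1)/(-9 + 2*(-1))) = sqrt(108*109 + 6*(-1)/(-9 - 2)) = sqrt(11772 + 6*(-1)/(-11)) = sqrt(11772 + 6*(-1)*(-1/11)) = sqrt(11772 + 6/11) = sqrt(129498/11) = sqrt(1424478)/11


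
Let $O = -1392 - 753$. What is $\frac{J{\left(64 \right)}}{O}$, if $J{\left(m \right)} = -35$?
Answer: $\frac{7}{429} \approx 0.016317$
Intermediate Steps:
$O = -2145$ ($O = -1392 - 753 = -2145$)
$\frac{J{\left(64 \right)}}{O} = - \frac{35}{-2145} = \left(-35\right) \left(- \frac{1}{2145}\right) = \frac{7}{429}$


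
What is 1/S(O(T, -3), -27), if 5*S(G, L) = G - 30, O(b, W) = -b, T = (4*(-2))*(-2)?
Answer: -5/46 ≈ -0.10870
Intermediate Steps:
T = 16 (T = -8*(-2) = 16)
S(G, L) = -6 + G/5 (S(G, L) = (G - 30)/5 = (-30 + G)/5 = -6 + G/5)
1/S(O(T, -3), -27) = 1/(-6 + (-1*16)/5) = 1/(-6 + (⅕)*(-16)) = 1/(-6 - 16/5) = 1/(-46/5) = -5/46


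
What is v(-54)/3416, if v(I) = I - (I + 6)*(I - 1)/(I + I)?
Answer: -19/2196 ≈ -0.0086521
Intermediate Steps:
v(I) = I - (-1 + I)*(6 + I)/(2*I) (v(I) = I - (6 + I)*(-1 + I)/((2*I)) = I - (6 + I)*(-1 + I)*(1/(2*I)) = I - (6 + I)*(-1 + I)/(2*I) = I - (-1 + I)*(6 + I)/(2*I))
v(-54)/3416 = ((1/2)*(6 - 54*(-5 - 54))/(-54))/3416 = ((1/2)*(-1/54)*(6 - 54*(-59)))*(1/3416) = ((1/2)*(-1/54)*(6 + 3186))*(1/3416) = ((1/2)*(-1/54)*3192)*(1/3416) = -266/9*1/3416 = -19/2196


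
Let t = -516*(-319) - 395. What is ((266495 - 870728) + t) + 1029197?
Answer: 589173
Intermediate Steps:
t = 164209 (t = 164604 - 395 = 164209)
((266495 - 870728) + t) + 1029197 = ((266495 - 870728) + 164209) + 1029197 = (-604233 + 164209) + 1029197 = -440024 + 1029197 = 589173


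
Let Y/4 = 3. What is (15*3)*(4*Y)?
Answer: 2160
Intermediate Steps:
Y = 12 (Y = 4*3 = 12)
(15*3)*(4*Y) = (15*3)*(4*12) = 45*48 = 2160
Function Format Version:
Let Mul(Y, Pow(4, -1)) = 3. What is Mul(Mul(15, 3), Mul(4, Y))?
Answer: 2160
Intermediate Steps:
Y = 12 (Y = Mul(4, 3) = 12)
Mul(Mul(15, 3), Mul(4, Y)) = Mul(Mul(15, 3), Mul(4, 12)) = Mul(45, 48) = 2160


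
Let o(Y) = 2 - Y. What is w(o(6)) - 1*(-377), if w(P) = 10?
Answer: 387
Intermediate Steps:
w(o(6)) - 1*(-377) = 10 - 1*(-377) = 10 + 377 = 387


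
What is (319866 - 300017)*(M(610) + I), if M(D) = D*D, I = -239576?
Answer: 2630468876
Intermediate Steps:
M(D) = D²
(319866 - 300017)*(M(610) + I) = (319866 - 300017)*(610² - 239576) = 19849*(372100 - 239576) = 19849*132524 = 2630468876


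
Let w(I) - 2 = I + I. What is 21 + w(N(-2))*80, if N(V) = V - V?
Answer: 181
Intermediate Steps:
N(V) = 0
w(I) = 2 + 2*I (w(I) = 2 + (I + I) = 2 + 2*I)
21 + w(N(-2))*80 = 21 + (2 + 2*0)*80 = 21 + (2 + 0)*80 = 21 + 2*80 = 21 + 160 = 181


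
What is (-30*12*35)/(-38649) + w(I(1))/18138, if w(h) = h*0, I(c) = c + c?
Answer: 4200/12883 ≈ 0.32601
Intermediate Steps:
I(c) = 2*c
w(h) = 0
(-30*12*35)/(-38649) + w(I(1))/18138 = (-30*12*35)/(-38649) + 0/18138 = -360*35*(-1/38649) + 0*(1/18138) = -12600*(-1/38649) + 0 = 4200/12883 + 0 = 4200/12883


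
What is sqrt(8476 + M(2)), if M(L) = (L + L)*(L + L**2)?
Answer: 10*sqrt(85) ≈ 92.195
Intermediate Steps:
M(L) = 2*L*(L + L**2) (M(L) = (2*L)*(L + L**2) = 2*L*(L + L**2))
sqrt(8476 + M(2)) = sqrt(8476 + 2*2**2*(1 + 2)) = sqrt(8476 + 2*4*3) = sqrt(8476 + 24) = sqrt(8500) = 10*sqrt(85)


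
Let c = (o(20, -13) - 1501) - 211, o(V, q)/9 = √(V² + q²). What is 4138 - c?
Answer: 5850 - 9*√569 ≈ 5635.3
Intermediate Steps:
o(V, q) = 9*√(V² + q²)
c = -1712 + 9*√569 (c = (9*√(20² + (-13)²) - 1501) - 211 = (9*√(400 + 169) - 1501) - 211 = (9*√569 - 1501) - 211 = (-1501 + 9*√569) - 211 = -1712 + 9*√569 ≈ -1497.3)
4138 - c = 4138 - (-1712 + 9*√569) = 4138 + (1712 - 9*√569) = 5850 - 9*√569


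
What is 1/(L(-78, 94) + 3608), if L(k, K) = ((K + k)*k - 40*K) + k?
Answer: -1/1478 ≈ -0.00067659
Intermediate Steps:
L(k, K) = k - 40*K + k*(K + k) (L(k, K) = (k*(K + k) - 40*K) + k = (-40*K + k*(K + k)) + k = k - 40*K + k*(K + k))
1/(L(-78, 94) + 3608) = 1/((-78 + (-78)**2 - 40*94 + 94*(-78)) + 3608) = 1/((-78 + 6084 - 3760 - 7332) + 3608) = 1/(-5086 + 3608) = 1/(-1478) = -1/1478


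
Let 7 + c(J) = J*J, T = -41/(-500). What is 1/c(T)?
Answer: -250000/1748319 ≈ -0.14299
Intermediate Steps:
T = 41/500 (T = -41*(-1/500) = 41/500 ≈ 0.082000)
c(J) = -7 + J² (c(J) = -7 + J*J = -7 + J²)
1/c(T) = 1/(-7 + (41/500)²) = 1/(-7 + 1681/250000) = 1/(-1748319/250000) = -250000/1748319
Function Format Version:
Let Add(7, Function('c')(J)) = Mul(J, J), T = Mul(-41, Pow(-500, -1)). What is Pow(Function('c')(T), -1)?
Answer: Rational(-250000, 1748319) ≈ -0.14299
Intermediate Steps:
T = Rational(41, 500) (T = Mul(-41, Rational(-1, 500)) = Rational(41, 500) ≈ 0.082000)
Function('c')(J) = Add(-7, Pow(J, 2)) (Function('c')(J) = Add(-7, Mul(J, J)) = Add(-7, Pow(J, 2)))
Pow(Function('c')(T), -1) = Pow(Add(-7, Pow(Rational(41, 500), 2)), -1) = Pow(Add(-7, Rational(1681, 250000)), -1) = Pow(Rational(-1748319, 250000), -1) = Rational(-250000, 1748319)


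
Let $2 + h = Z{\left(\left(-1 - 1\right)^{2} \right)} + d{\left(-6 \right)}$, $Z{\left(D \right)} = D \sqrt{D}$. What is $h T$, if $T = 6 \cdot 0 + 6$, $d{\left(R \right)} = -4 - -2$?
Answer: $24$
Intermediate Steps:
$d{\left(R \right)} = -2$ ($d{\left(R \right)} = -4 + 2 = -2$)
$Z{\left(D \right)} = D^{\frac{3}{2}}$
$T = 6$ ($T = 0 + 6 = 6$)
$h = 4$ ($h = -2 - \left(2 - \left(\left(-1 - 1\right)^{2}\right)^{\frac{3}{2}}\right) = -2 - \left(2 - \left(\left(-2\right)^{2}\right)^{\frac{3}{2}}\right) = -2 - \left(2 - 4^{\frac{3}{2}}\right) = -2 + \left(8 - 2\right) = -2 + 6 = 4$)
$h T = 4 \cdot 6 = 24$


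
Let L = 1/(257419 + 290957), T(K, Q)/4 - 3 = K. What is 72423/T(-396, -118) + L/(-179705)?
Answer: -594749197775201/12909514089480 ≈ -46.071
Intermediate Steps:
T(K, Q) = 12 + 4*K
L = 1/548376 ≈ 1.8236e-6
72423/T(-396, -118) + L/(-179705) = 72423/(12 + 4*(-396)) + (1/548376)/(-179705) = 72423/(12 - 1584) + (1/548376)*(-1/179705) = 72423/(-1572) - 1/98545909080 = 72423*(-1/1572) - 1/98545909080 = -24141/524 - 1/98545909080 = -594749197775201/12909514089480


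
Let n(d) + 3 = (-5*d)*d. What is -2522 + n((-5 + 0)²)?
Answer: -5650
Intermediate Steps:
n(d) = -3 - 5*d² (n(d) = -3 + (-5*d)*d = -3 - 5*d²)
-2522 + n((-5 + 0)²) = -2522 + (-3 - 5*(-5 + 0)⁴) = -2522 + (-3 - 5*((-5)²)²) = -2522 + (-3 - 5*25²) = -2522 + (-3 - 5*625) = -2522 + (-3 - 3125) = -2522 - 3128 = -5650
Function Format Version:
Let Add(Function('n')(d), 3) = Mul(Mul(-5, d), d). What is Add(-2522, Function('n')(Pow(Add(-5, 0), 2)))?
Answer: -5650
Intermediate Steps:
Function('n')(d) = Add(-3, Mul(-5, Pow(d, 2))) (Function('n')(d) = Add(-3, Mul(Mul(-5, d), d)) = Add(-3, Mul(-5, Pow(d, 2))))
Add(-2522, Function('n')(Pow(Add(-5, 0), 2))) = Add(-2522, Add(-3, Mul(-5, Pow(Pow(Add(-5, 0), 2), 2)))) = Add(-2522, Add(-3, Mul(-5, Pow(Pow(-5, 2), 2)))) = Add(-2522, Add(-3, Mul(-5, Pow(25, 2)))) = Add(-2522, Add(-3, Mul(-5, 625))) = Add(-2522, Add(-3, -3125)) = Add(-2522, -3128) = -5650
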